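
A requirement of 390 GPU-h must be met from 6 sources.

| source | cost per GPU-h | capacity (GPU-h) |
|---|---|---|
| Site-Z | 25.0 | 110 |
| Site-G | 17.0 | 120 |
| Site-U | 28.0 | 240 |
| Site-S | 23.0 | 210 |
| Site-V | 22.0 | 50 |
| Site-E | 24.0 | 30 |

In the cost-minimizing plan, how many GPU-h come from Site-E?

Use sources in increasing cost order.
Take 120 from Site-G at 17.0 — need 270 more.
Site-V at 22.0: take all 50 GPU-h — 220 still needed.
Take 210 from Site-S at 23.0 — need 10 more.
Site-E at 24.0: take 10 of its 30 — requirement met.
Site-Z, Site-U: unused.

10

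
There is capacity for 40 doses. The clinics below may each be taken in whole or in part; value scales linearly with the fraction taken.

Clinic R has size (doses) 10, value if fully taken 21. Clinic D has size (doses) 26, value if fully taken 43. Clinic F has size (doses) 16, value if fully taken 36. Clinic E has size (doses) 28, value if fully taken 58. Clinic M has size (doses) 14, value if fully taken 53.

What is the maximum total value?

110

Best value per unit of size first: Clinic M 53/14≈3.79, Clinic F 36/16≈2.25, Clinic R 21/10≈2.1, Clinic E 58/28≈2.07, Clinic D 43/26≈1.65.
Clinic M: take in full, 14 doses for value 53 ; 26 left.
Clinic F: take in full, 16 doses for value 36 ; 10 left.
Take all of Clinic R (10 doses, value 21) ; 0 doses left.
Total value = 110.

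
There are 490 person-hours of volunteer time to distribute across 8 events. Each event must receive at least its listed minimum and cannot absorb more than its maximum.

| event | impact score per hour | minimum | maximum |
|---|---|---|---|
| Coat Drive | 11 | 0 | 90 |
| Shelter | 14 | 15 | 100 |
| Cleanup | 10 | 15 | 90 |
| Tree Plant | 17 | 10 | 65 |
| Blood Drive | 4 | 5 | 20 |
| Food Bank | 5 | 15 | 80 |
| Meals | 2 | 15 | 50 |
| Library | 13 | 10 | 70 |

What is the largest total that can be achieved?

Meeting every minimum uses 0+15+15+10+5+15+15+10 = 85 person-hours, leaving 405.
Rank by impact score per hour: Tree Plant 17 > Shelter 14 > Library 13 > Coat Drive 11 > Cleanup 10 > Food Bank 5 > Blood Drive 4 > Meals 2.
Give Tree Plant 55 more to hit its cap of 65 → 350 left.
Give Shelter 85 more to hit its cap of 100 → 265 left.
Library takes 60 more to reach its cap of 70 → 205 left.
Coat Drive takes 90 more to reach its cap of 90 → 115 left.
Cleanup: +75 to 90 (cap) → 40 left.
Food Bank: +40 (room for 65) → 55. Pool exhausted.
Total = 11×90 + 14×100 + 10×90 + 17×65 + 4×5 + 5×55 + 2×15 + 13×70 = 5630.

5630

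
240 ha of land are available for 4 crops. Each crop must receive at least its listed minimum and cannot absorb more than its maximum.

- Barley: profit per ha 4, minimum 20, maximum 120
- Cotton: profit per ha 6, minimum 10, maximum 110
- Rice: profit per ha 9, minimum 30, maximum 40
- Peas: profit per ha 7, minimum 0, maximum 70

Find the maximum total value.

1590

Meeting every minimum uses 20+10+30+0 = 60 ha, leaving 180.
Highest profit per ha first: Rice 9 > Peas 7 > Cotton 6 > Barley 4.
Rice takes 10 more to reach its cap of 40 → 170 left.
Peas takes 70 more to reach its cap of 70 → 100 left.
Give Cotton 100 more to hit its cap of 110 → 0 left.
Total = 4×20 + 6×110 + 9×40 + 7×70 = 1590.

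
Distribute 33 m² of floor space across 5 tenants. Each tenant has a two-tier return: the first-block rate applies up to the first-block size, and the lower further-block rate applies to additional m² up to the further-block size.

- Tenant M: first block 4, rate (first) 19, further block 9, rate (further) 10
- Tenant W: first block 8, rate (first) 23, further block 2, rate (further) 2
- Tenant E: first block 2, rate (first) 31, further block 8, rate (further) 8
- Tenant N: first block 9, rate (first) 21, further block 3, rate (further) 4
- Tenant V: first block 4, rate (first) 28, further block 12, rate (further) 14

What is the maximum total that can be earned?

Rank every tier by rate: Tenant E/first 31 > Tenant V/first 28 > Tenant W/first 23 > Tenant N/first 21 > Tenant M/first 19 > Tenant V/second 14 > Tenant M/second 10 > Tenant E/second 8 > Tenant N/second 4 > Tenant W/second 2.
Tenant E first at 31: fill all 2 — 31 left.
Tenant V first at 28: fill all 4 — 27 left.
Fill Tenant W first block (8 at 23) — 19 left.
Tenant N first at 21: fill all 9 — 10 left.
Fill Tenant M first block (4 at 19) — 6 left.
Tenant V/second: +6 of 12 at 14; pool empty.
Total = 31×2 + 28×4 + 23×8 + 21×9 + 19×4 + 14×6 = 707.

707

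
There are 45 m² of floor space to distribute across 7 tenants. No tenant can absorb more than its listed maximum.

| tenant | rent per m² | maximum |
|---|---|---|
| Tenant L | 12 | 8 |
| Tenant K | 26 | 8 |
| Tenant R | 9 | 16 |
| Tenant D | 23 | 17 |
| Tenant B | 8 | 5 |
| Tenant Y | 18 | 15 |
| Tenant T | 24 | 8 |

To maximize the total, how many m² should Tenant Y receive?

12

Rank by rent per m²: Tenant K 26 > Tenant T 24 > Tenant D 23 > Tenant Y 18 > Tenant L 12 > Tenant R 9 > Tenant B 8.
Tenant K: +8 to 8 (cap) ; 37 left.
Tenant T: +8 to 8 (cap) ; 29 left.
Tenant D takes 17 to reach its cap of 17 ; 12 left.
Tenant Y has room for 15 but only 12 remain, so it gets 12.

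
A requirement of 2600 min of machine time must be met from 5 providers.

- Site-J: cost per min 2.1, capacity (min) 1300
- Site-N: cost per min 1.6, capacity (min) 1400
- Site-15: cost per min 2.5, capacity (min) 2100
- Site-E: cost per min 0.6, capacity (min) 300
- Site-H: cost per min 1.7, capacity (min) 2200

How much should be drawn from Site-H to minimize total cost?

Use providers in increasing cost order.
Take 300 from Site-E at 0.6 — need 2300 more.
Site-N at 1.6: take all 1400 min — 900 still needed.
Site-H at 1.7: take 900 of its 2200 — requirement met.
Site-J, Site-15: unused.

900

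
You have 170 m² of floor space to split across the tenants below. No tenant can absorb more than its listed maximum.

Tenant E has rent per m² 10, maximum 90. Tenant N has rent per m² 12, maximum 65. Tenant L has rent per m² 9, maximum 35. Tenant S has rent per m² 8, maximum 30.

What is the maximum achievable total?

Rank by rent per m²: Tenant N 12 > Tenant E 10 > Tenant L 9 > Tenant S 8.
Give Tenant N 65 to hit its cap of 65 ; 105 left.
Give Tenant E 90 to hit its cap of 90 ; 15 left.
Tenant L has room for 35 but only 15 remain, so it gets 15.
Total = 10×90 + 12×65 + 9×15 = 1815.

1815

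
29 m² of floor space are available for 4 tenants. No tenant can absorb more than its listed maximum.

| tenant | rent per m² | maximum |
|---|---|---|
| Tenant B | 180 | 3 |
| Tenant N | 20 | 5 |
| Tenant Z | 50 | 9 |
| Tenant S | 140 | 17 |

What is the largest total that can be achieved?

3370

Order the tenants by rent per m²: Tenant B 180 > Tenant S 140 > Tenant Z 50 > Tenant N 20.
Give Tenant B 3 to hit its cap of 3 ; 26 left.
Tenant S: +17 to 17 (cap) ; 9 left.
Tenant Z takes 9 to reach its cap of 9 ; 0 left.
Total = 180×3 + 50×9 + 140×17 = 3370.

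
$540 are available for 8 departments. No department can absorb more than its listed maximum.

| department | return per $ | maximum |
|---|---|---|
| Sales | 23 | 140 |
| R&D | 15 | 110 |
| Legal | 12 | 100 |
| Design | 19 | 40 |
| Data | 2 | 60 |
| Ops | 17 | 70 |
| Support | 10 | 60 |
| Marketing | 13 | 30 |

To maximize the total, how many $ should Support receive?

Order the departments by return per $: Sales 23 > Design 19 > Ops 17 > R&D 15 > Marketing 13 > Legal 12 > Support 10 > Data 2.
Sales takes 140 to reach its cap of 140 → 400 left.
Design: +40 to 40 (cap) → 360 left.
Ops: +70 to 70 (cap) → 290 left.
Give R&D 110 to hit its cap of 110 → 180 left.
Marketing: +30 to 30 (cap) → 150 left.
Legal takes 100 to reach its cap of 100 → 50 left.
Support: +50 (room for 60) → 50. Pool exhausted.

50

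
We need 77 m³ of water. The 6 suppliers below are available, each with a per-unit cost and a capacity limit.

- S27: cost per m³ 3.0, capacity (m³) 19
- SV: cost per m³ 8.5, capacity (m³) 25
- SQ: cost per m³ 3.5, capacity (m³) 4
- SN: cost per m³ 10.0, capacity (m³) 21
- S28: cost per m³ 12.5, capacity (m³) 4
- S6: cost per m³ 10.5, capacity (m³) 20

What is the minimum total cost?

577.5

Cheapest first:
Take 19 from S27 at 3.0 — need 58 more.
SQ (3.5): use full 4 — 54 m³ to go.
SV at 8.5: take all 25 m³ — 29 still needed.
SN (10.0): use full 21 — 8 m³ to go.
S6 at 10.5: take 8 of its 20 — requirement met.
S28: unused.
Cost = 19×3.0 + 4×3.5 + 25×8.5 + 21×10.0 + 8×10.5 = 577.5.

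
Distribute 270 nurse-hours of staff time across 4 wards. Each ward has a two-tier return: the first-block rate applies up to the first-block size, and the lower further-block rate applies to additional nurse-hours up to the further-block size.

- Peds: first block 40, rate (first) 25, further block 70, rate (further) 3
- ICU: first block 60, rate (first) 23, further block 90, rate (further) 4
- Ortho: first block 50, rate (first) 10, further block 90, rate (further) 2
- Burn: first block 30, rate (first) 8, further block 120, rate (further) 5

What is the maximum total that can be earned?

Rank every tier by rate: Peds/first 25 > ICU/first 23 > Ortho/first 10 > Burn/first 8 > Burn/second 5 > ICU/second 4 > Peds/second 3 > Ortho/second 2.
Peds first at 25: fill all 40 → 230 left.
Fill ICU first block (60 at 23) → 170 left.
Fill Ortho first block (50 at 10) → 120 left.
Fill Burn first block (30 at 8) → 90 left.
Burn second at 5: only 90 left, fill 90.
Total = 25×40 + 23×60 + 10×50 + 8×30 + 5×90 = 3570.

3570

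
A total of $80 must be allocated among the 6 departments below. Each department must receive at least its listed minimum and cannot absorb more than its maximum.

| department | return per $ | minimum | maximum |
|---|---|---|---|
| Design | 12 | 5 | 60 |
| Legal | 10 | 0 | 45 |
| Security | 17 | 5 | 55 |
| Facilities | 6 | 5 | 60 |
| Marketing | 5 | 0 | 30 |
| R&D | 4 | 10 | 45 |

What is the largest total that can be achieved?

1125

Meeting every minimum uses 5+0+5+5+0+10 = 25 $, leaving 55.
Rank by return per $: Security 17 > Design 12 > Legal 10 > Facilities 6 > Marketing 5 > R&D 4.
Give Security 50 more to hit its cap of 55 — 5 left.
Only 5 left; Design takes them to reach 10.
Total = 12×10 + 17×55 + 6×5 + 4×10 = 1125.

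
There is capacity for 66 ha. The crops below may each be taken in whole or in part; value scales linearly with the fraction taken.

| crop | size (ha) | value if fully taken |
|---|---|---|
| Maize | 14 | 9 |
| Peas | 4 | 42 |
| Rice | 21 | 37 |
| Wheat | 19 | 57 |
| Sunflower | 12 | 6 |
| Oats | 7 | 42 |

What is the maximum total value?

Best value per unit of size first: Peas 42/4≈10.5, Oats 42/7≈6, Wheat 57/19≈3, Rice 37/21≈1.76, Maize 9/14≈0.643, Sunflower 6/12≈0.5.
Take all of Peas (4 ha, value 42) → 62 ha left.
All 7 ha of Oats fit (value 42) → 55 remain.
Wheat: take in full, 19 ha for value 57 → 36 left.
Rice: take in full, 21 ha for value 37 → 15 left.
All 14 ha of Maize fit (value 9) → 1 remain.
1 ha left: a 1/12 share of Sunflower gives 6×1/12 = 0.5.
Total value = 187.5.

187.5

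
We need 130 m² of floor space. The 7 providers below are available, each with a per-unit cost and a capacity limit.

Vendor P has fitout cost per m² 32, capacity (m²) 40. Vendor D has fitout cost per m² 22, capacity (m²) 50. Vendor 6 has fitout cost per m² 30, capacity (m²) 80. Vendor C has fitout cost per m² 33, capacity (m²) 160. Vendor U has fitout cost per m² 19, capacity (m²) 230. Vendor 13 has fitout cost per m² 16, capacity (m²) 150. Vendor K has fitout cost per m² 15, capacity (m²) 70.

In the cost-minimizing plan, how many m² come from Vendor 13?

60

Fill from the cheapest provider first.
Vendor K (15): use full 70 → 60 m² to go.
Take 60 from Vendor 13 at 16 to finish.
Vendor U, Vendor D, Vendor 6, Vendor P, Vendor C: unused.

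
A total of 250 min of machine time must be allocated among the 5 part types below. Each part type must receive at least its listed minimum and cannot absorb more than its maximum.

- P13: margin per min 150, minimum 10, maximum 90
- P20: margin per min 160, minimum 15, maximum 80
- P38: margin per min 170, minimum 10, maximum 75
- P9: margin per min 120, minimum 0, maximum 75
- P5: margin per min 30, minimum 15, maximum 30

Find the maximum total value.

38000

Meeting every minimum uses 10+15+10+0+15 = 50 min, leaving 200.
Highest margin per min first: P38 170 > P20 160 > P13 150 > P9 120 > P5 30.
P38 takes 65 more to reach its cap of 75 — 135 left.
Give P20 65 more to hit its cap of 80 — 70 left.
P13 has room for 80 more but only 70 remain, so it gets 80.
Total = 150×80 + 160×80 + 170×75 + 30×15 = 38000.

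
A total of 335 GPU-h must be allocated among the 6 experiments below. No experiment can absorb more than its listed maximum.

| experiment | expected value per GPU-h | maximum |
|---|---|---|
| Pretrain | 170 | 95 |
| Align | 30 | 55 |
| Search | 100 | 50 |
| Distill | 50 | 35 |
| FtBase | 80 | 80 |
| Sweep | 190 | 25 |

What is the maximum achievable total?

Order the experiments by expected value per GPU-h: Sweep 190 > Pretrain 170 > Search 100 > FtBase 80 > Distill 50 > Align 30.
Sweep: +25 to 25 (cap) → 310 left.
Give Pretrain 95 to hit its cap of 95 → 215 left.
Search takes 50 to reach its cap of 50 → 165 left.
FtBase: +80 to 80 (cap) → 85 left.
Give Distill 35 to hit its cap of 35 → 50 left.
Align: +50 (room for 55) → 50. Pool exhausted.
Total = 170×95 + 30×50 + 100×50 + 50×35 + 80×80 + 190×25 = 35550.

35550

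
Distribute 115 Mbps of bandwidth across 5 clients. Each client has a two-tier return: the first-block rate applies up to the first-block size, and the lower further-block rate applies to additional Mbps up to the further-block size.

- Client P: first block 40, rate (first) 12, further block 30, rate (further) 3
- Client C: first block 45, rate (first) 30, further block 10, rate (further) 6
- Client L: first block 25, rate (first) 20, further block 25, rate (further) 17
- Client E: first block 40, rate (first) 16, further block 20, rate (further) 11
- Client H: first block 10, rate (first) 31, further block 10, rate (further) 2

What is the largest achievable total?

Order all 10 blocks by rate: Client H/T1 31 > Client C/T1 30 > Client L/T1 20 > Client L/T2 17 > Client E/T1 16 > Client P/T1 12 > Client E/T2 11 > Client C/T2 6 > Client P/T2 3 > Client H/T2 2.
Client H T1 at 31: fill all 10 — 105 left.
Fill Client C T1 block (45 at 30) — 60 left.
Client L T1 at 20: fill all 25 — 35 left.
Client L/T2 (17): +25 — 10 left.
Client E T1 at 16: only 10 left, fill 10.
Total = 31×10 + 30×45 + 20×25 + 17×25 + 16×10 = 2745.

2745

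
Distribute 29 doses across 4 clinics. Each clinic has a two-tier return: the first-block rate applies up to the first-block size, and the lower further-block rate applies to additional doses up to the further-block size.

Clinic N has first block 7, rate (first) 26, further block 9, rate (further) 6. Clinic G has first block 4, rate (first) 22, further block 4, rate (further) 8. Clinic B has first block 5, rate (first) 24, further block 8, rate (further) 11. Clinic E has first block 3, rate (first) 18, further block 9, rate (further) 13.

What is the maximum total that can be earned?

Rank every tier by rate: Clinic N/first 26 > Clinic B/first 24 > Clinic G/first 22 > Clinic E/first 18 > Clinic E/second 13 > Clinic B/second 11 > Clinic G/second 8 > Clinic N/second 6.
Clinic N/first (26): +7 → 22 left.
Fill Clinic B first block (5 at 24) → 17 left.
Clinic G/first (22): +4 → 13 left.
Clinic E first at 18: fill all 3 → 10 left.
Clinic E second at 13: fill all 9 → 1 left.
1 remain; put them into Clinic B second at 11.
Total = 26×7 + 24×5 + 22×4 + 18×3 + 13×9 + 11×1 = 572.

572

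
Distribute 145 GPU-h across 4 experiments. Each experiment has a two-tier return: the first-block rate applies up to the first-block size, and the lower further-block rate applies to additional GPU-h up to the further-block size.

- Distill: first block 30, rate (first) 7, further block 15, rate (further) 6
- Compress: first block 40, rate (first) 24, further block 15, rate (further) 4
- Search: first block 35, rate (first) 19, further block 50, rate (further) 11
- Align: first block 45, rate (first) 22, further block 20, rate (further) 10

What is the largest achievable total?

Treat each block as its own option and order by rate: Compress/T1 24 > Align/T1 22 > Search/T1 19 > Search/T2 11 > Align/T2 10 > Distill/T1 7 > Distill/T2 6 > Compress/T2 4.
Compress/T1 (24): +40 ; 105 left.
Align/T1 (22): +45 ; 60 left.
Fill Search T1 block (35 at 19) ; 25 left.
25 remain; put them into Search T2 at 11.
Total = 24×40 + 22×45 + 19×35 + 11×25 = 2890.

2890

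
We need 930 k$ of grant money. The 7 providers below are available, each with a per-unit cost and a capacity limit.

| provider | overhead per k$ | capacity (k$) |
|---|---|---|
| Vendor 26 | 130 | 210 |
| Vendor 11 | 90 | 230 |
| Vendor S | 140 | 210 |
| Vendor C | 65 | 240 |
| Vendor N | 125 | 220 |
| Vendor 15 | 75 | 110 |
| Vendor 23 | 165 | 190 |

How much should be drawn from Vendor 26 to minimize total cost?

Cheapest first:
Vendor C (65): use full 240 — 690 k$ to go.
Take 110 from Vendor 15 at 75 — need 580 more.
Take 230 from Vendor 11 at 90 — need 350 more.
Vendor N at 125: take all 220 k$ — 130 still needed.
Vendor 26 at 130: take 130 of its 210 — requirement met.
Vendor S, Vendor 23: unused.

130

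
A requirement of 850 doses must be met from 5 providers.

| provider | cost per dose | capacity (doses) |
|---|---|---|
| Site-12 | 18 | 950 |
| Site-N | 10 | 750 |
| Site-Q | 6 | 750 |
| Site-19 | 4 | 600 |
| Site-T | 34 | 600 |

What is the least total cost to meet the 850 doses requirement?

3900

Use providers in increasing cost order.
Site-19 at 4: take all 600 doses → 250 still needed.
Take 250 from Site-Q at 6 to finish.
Site-N, Site-12, Site-T: unused.
Cost = 600×4 + 250×6 = 3900.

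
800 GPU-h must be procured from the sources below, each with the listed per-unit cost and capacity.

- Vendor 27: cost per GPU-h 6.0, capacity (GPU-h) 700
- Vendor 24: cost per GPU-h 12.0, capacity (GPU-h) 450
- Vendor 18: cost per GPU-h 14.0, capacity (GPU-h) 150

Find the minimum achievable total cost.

Use sources in increasing cost order.
Vendor 27 (6.0): use full 700 ; 100 GPU-h to go.
Take 100 from Vendor 24 at 12.0 to finish.
Vendor 18: unused.
Cost = 700×6.0 + 100×12.0 = 5400.

5400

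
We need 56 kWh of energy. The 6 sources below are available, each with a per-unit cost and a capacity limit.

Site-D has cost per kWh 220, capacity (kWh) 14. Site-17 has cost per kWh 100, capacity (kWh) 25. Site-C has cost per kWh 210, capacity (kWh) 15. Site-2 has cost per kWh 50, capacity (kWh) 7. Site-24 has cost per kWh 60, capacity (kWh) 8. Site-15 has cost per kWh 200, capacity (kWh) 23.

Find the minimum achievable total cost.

Cheapest first:
Site-2 at 50: take all 7 kWh → 49 still needed.
Site-24 (60): use full 8 → 41 kWh to go.
Take 25 from Site-17 at 100 → need 16 more.
Take 16 from Site-15 at 200 to finish.
Site-C, Site-D: unused.
Cost = 7×50 + 8×60 + 25×100 + 16×200 = 6530.

6530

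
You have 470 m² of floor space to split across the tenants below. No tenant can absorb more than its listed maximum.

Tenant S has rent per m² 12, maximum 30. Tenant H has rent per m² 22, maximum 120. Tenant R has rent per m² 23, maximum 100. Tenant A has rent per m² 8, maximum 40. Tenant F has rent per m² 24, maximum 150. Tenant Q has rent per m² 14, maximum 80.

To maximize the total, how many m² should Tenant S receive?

20

Rank by rent per m²: Tenant F 24 > Tenant R 23 > Tenant H 22 > Tenant Q 14 > Tenant S 12 > Tenant A 8.
Tenant F takes 150 to reach its cap of 150 → 320 left.
Give Tenant R 100 to hit its cap of 100 → 220 left.
Tenant H takes 120 to reach its cap of 120 → 100 left.
Give Tenant Q 80 to hit its cap of 80 → 20 left.
Tenant S has room for 30 but only 20 remain, so it gets 20.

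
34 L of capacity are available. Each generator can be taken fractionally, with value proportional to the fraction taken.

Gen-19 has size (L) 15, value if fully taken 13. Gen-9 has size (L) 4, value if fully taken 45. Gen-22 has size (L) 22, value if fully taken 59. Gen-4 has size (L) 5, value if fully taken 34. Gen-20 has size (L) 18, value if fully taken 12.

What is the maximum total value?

Sort by value density: Gen-9 45/4≈11.2, Gen-4 34/5≈6.8, Gen-22 59/22≈2.68, Gen-19 13/15≈0.867, Gen-20 12/18≈0.667.
Take all of Gen-9 (4 L, value 45) — 30 L left.
Take all of Gen-4 (5 L, value 34) — 25 L left.
Gen-22: take in full, 22 L for value 59 — 3 left.
Only 3 L remain; take 3/15 of Gen-19 for value 13×3/15 = 2.6.
Total value = 140.6.

140.6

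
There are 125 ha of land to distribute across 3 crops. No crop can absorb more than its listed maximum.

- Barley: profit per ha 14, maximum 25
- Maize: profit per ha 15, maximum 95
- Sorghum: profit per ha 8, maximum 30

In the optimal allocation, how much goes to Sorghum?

Highest profit per ha first: Maize 15 > Barley 14 > Sorghum 8.
Maize: +95 to 95 (cap) → 30 left.
Barley takes 25 to reach its cap of 25 → 5 left.
Sorghum: +5 (room for 30) → 5. Pool exhausted.

5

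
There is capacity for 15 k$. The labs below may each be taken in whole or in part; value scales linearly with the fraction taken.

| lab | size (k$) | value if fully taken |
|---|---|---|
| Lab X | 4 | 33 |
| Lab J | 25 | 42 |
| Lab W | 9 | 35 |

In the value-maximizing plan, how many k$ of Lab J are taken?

2

Rank by value-to-size ratio: Lab X 33/4≈8.25, Lab W 35/9≈3.89, Lab J 42/25≈1.68.
All 4 k$ of Lab X fit (value 33) — 11 remain.
Lab W: take in full, 9 k$ for value 35 — 2 left.
2 k$ left: a 2/25 share of Lab J gives 42×2/25 = 3.36.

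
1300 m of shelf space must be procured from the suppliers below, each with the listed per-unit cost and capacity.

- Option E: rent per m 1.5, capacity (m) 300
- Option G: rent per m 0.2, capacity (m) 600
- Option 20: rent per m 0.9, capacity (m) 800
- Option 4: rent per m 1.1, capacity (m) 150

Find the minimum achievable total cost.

750

Cheapest first:
Option G at 0.2: take all 600 m → 700 still needed.
Option 20 (0.9): take the remaining 700 → done.
Option 4, Option E: unused.
Cost = 600×0.2 + 700×0.9 = 750.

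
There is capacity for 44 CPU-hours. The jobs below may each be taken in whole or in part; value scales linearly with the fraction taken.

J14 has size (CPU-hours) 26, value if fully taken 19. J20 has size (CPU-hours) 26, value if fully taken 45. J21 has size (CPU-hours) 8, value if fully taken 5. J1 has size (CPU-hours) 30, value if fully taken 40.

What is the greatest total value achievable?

69

Rank by value-to-size ratio: J20 45/26≈1.73, J1 40/30≈1.33, J14 19/26≈0.731, J21 5/8≈0.625.
Take all of J20 (26 CPU-hours, value 45) → 18 CPU-hours left.
Only 18 CPU-hours remain; take 18/30 of J1 for value 40×18/30 = 24.
Total value = 69.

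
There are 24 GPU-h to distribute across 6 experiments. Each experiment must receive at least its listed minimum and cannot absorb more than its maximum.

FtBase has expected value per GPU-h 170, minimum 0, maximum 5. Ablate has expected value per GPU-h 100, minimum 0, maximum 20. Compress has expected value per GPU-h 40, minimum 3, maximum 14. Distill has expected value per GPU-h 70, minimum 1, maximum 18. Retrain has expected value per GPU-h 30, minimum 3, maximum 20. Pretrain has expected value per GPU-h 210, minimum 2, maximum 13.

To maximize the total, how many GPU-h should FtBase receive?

Meeting every minimum uses 0+0+3+1+3+2 = 9 GPU-h, leaving 15.
Rank by expected value per GPU-h: Pretrain 210 > FtBase 170 > Ablate 100 > Distill 70 > Compress 40 > Retrain 30.
Give Pretrain 11 more to hit its cap of 13 ; 4 left.
FtBase has room for 5 more but only 4 remain, so it gets 4.

4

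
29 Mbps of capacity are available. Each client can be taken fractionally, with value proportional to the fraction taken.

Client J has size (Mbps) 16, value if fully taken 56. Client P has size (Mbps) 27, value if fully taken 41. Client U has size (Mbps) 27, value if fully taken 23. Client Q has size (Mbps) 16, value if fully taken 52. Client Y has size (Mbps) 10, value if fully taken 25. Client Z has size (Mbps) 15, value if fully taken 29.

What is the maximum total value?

Sort by value density: Client J 56/16≈3.5, Client Q 52/16≈3.25, Client Y 25/10≈2.5, Client Z 29/15≈1.93, Client P 41/27≈1.52, Client U 23/27≈0.852.
All 16 Mbps of Client J fit (value 56) ; 13 remain.
Only 13 Mbps remain; take 13/16 of Client Q for value 52×13/16 = 42.25.
Total value = 98.25.

98.25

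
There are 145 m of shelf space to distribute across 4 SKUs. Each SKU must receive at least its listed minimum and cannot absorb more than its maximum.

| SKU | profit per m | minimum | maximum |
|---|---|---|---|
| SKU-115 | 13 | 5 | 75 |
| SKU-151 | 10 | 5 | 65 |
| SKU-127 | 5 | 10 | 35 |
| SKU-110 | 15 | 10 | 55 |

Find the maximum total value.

Meeting every minimum uses 5+5+10+10 = 30 m, leaving 115.
Order the SKUs by profit per m: SKU-110 15 > SKU-115 13 > SKU-151 10 > SKU-127 5.
SKU-110: +45 to 55 (cap) → 70 left.
SKU-115 takes 70 more to reach its cap of 75 → 0 left.
Total = 13×75 + 10×5 + 5×10 + 15×55 = 1900.

1900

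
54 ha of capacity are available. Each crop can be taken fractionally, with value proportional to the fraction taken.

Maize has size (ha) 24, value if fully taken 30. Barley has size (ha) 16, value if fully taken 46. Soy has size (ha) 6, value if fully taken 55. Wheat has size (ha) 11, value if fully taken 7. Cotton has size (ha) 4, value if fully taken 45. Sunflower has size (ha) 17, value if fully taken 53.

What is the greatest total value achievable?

Best value per unit of size first: Cotton 45/4≈11.2, Soy 55/6≈9.17, Sunflower 53/17≈3.12, Barley 46/16≈2.88, Maize 30/24≈1.25, Wheat 7/11≈0.636.
Cotton: take in full, 4 ha for value 45 — 50 left.
Take all of Soy (6 ha, value 55) — 44 ha left.
Take all of Sunflower (17 ha, value 53) — 27 ha left.
Barley: take in full, 16 ha for value 46 — 11 left.
Fill the last 11 ha with part of Maize: 11/24 of it earns 13.75.
Total value = 212.75.

212.75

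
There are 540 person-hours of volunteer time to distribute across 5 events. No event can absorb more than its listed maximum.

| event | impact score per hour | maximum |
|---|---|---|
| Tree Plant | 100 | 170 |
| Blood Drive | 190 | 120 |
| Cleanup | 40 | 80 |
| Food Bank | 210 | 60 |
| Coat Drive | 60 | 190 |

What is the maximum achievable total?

Order the events by impact score per hour: Food Bank 210 > Blood Drive 190 > Tree Plant 100 > Coat Drive 60 > Cleanup 40.
Food Bank: +60 to 60 (cap) → 480 left.
Blood Drive: +120 to 120 (cap) → 360 left.
Tree Plant: +170 to 170 (cap) → 190 left.
Coat Drive: +190 to 190 (cap) → 0 left.
Total = 100×170 + 190×120 + 210×60 + 60×190 = 63800.

63800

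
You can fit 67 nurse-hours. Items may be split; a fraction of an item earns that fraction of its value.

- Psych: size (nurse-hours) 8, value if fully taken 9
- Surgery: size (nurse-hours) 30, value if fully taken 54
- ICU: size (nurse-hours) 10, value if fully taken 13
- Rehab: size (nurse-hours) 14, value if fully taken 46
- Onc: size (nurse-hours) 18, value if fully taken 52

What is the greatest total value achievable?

158.5

Best value per unit of size first: Rehab 46/14≈3.29, Onc 52/18≈2.89, Surgery 54/30≈1.8, ICU 13/10≈1.3, Psych 9/8≈1.12.
Take all of Rehab (14 nurse-hours, value 46) ; 53 nurse-hours left.
All 18 nurse-hours of Onc fit (value 52) ; 35 remain.
All 30 nurse-hours of Surgery fit (value 54) ; 5 remain.
Only 5 nurse-hours remain; take 5/10 of ICU for value 13×5/10 = 6.5.
Total value = 158.5.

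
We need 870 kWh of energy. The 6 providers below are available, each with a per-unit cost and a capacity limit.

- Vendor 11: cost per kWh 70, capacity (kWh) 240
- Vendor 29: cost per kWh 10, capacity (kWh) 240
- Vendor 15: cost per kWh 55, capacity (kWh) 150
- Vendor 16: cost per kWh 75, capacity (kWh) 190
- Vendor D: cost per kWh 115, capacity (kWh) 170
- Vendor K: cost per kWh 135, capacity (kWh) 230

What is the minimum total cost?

47450

Fill from the cheapest provider first.
Vendor 29 (10): use full 240 → 630 kWh to go.
Vendor 15 (55): use full 150 → 480 kWh to go.
Vendor 11 at 70: take all 240 kWh → 240 still needed.
Vendor 16 at 75: take all 190 kWh → 50 still needed.
Vendor D (115): take the remaining 50 → done.
Vendor K: unused.
Cost = 240×10 + 150×55 + 240×70 + 190×75 + 50×115 = 47450.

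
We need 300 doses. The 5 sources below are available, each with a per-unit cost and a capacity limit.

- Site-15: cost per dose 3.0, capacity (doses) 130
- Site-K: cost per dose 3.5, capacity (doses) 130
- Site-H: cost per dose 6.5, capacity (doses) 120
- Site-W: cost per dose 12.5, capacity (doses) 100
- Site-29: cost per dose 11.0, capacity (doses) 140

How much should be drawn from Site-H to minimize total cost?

Fill from the cheapest source first.
Site-15 at 3.0: take all 130 doses → 170 still needed.
Site-K at 3.5: take all 130 doses → 40 still needed.
Site-H at 6.5: take 40 of its 120 → requirement met.
Site-29, Site-W: unused.

40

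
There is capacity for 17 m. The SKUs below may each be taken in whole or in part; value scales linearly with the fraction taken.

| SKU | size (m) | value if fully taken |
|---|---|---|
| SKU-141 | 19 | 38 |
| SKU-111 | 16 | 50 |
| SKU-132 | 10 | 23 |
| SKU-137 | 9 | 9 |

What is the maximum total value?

52.3

Rank by value-to-size ratio: SKU-111 50/16≈3.12, SKU-132 23/10≈2.3, SKU-141 38/19≈2, SKU-137 9/9≈1.
All 16 m of SKU-111 fit (value 50) → 1 remain.
Fill the last 1 m with part of SKU-132: 1/10 of it earns 2.3.
Total value = 52.3.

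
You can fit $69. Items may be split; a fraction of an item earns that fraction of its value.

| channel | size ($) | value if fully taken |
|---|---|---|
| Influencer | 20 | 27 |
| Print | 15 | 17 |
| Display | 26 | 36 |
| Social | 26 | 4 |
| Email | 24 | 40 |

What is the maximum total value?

Best value per unit of size first: Email 40/24≈1.67, Display 36/26≈1.38, Influencer 27/20≈1.35, Print 17/15≈1.13, Social 4/26≈0.154.
All 24 $ of Email fit (value 40) ; 45 remain.
Take all of Display (26 $, value 36) ; 19 $ left.
Only 19 $ remain; take 19/20 of Influencer for value 27×19/20 = 25.65.
Total value = 101.65.

101.65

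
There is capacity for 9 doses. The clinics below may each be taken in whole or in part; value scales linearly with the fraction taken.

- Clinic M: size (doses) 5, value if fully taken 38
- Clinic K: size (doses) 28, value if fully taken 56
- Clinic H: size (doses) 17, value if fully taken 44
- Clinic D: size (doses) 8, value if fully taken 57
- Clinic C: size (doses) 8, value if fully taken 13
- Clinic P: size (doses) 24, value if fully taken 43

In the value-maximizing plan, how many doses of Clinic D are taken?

4

Best value per unit of size first: Clinic M 38/5≈7.6, Clinic D 57/8≈7.12, Clinic H 44/17≈2.59, Clinic K 56/28≈2, Clinic P 43/24≈1.79, Clinic C 13/8≈1.62.
Clinic M: take in full, 5 doses for value 38 — 4 left.
Only 4 doses remain; take 4/8 of Clinic D for value 57×4/8 = 28.5.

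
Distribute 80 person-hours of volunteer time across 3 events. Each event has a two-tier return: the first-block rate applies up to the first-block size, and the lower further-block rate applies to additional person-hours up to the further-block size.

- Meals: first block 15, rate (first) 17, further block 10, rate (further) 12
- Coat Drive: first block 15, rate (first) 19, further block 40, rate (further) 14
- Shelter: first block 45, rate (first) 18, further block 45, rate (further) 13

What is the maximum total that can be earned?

Rank every tier by rate: Coat Drive/first 19 > Shelter/first 18 > Meals/first 17 > Coat Drive/second 14 > Shelter/second 13 > Meals/second 12.
Fill Coat Drive first block (15 at 19) — 65 left.
Fill Shelter first block (45 at 18) — 20 left.
Meals first at 17: fill all 15 — 5 left.
Coat Drive/second: +5 of 40 at 14; pool empty.
Total = 19×15 + 18×45 + 17×15 + 14×5 = 1420.

1420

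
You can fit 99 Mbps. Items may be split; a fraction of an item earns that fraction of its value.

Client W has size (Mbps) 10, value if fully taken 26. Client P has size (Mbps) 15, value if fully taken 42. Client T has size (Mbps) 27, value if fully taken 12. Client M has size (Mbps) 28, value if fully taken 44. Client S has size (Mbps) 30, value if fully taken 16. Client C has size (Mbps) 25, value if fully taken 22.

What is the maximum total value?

Sort by value density: Client P 42/15≈2.8, Client W 26/10≈2.6, Client M 44/28≈1.57, Client C 22/25≈0.88, Client S 16/30≈0.533, Client T 12/27≈0.444.
Take all of Client P (15 Mbps, value 42) — 84 Mbps left.
All 10 Mbps of Client W fit (value 26) — 74 remain.
Client M: take in full, 28 Mbps for value 44 — 46 left.
Client C: take in full, 25 Mbps for value 22 — 21 left.
Fill the last 21 Mbps with part of Client S: 21/30 of it earns 11.2.
Total value = 145.2.

145.2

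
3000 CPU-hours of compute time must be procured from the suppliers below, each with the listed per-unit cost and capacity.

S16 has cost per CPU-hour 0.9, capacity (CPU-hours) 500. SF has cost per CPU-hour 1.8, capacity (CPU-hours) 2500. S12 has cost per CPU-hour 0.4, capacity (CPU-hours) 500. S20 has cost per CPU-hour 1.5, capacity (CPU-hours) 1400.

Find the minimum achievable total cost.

3830

Fill from the cheapest supplier first.
S12 (0.4): use full 500 — 2500 CPU-hours to go.
S16 at 0.9: take all 500 CPU-hours — 2000 still needed.
Take 1400 from S20 at 1.5 — need 600 more.
SF (1.8): take the remaining 600 — done.
Cost = 500×0.4 + 500×0.9 + 1400×1.5 + 600×1.8 = 3830.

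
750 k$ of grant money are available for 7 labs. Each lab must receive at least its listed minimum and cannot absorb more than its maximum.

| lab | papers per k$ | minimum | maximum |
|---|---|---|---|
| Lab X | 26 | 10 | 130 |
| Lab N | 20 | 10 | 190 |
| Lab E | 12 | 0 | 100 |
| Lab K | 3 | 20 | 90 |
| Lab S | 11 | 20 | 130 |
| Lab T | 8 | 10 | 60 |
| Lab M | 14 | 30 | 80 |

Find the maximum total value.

11590

Meeting every minimum uses 10+10+0+20+20+10+30 = 100 k$, leaving 650.
Rank by papers per k$: Lab X 26 > Lab N 20 > Lab M 14 > Lab E 12 > Lab S 11 > Lab T 8 > Lab K 3.
Give Lab X 120 more to hit its cap of 130 ; 530 left.
Lab N: +180 to 190 (cap) ; 350 left.
Lab M takes 50 more to reach its cap of 80 ; 300 left.
Give Lab E 100 more to hit its cap of 100 ; 200 left.
Lab S takes 110 more to reach its cap of 130 ; 90 left.
Lab T takes 50 more to reach its cap of 60 ; 40 left.
Only 40 left; Lab K takes them to reach 60.
Total = 26×130 + 20×190 + 12×100 + 3×60 + 11×130 + 8×60 + 14×80 = 11590.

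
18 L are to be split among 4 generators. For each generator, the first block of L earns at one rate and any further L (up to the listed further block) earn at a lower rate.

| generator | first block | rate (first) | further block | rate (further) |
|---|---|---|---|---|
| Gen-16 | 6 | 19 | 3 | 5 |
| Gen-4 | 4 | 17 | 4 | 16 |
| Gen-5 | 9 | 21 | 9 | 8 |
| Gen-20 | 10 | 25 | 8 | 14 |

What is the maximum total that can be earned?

Rank every tier by rate: Gen-20/tier1 25 > Gen-5/tier1 21 > Gen-16/tier1 19 > Gen-4/tier1 17 > Gen-4/tier2 16 > Gen-20/tier2 14 > Gen-5/tier2 8 > Gen-16/tier2 5.
Gen-20 tier1 at 25: fill all 10 → 8 left.
Gen-5/tier1: +8 of 9 at 21; pool empty.
Total = 25×10 + 21×8 = 418.

418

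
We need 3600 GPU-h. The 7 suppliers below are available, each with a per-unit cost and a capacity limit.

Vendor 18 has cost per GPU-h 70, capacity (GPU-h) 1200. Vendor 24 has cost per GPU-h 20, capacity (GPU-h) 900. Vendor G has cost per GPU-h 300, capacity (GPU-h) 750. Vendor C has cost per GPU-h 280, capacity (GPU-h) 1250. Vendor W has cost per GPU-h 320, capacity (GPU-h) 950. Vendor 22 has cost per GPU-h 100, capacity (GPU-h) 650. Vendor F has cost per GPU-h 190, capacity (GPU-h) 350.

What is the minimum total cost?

Cheapest first:
Take 900 from Vendor 24 at 20 ; need 2700 more.
Vendor 18 at 70: take all 1200 GPU-h ; 1500 still needed.
Take 650 from Vendor 22 at 100 ; need 850 more.
Take 350 from Vendor F at 190 ; need 500 more.
Vendor C at 280: take 500 of its 1250 ; requirement met.
Vendor G, Vendor W: unused.
Cost = 900×20 + 1200×70 + 650×100 + 350×190 + 500×280 = 373500.

373500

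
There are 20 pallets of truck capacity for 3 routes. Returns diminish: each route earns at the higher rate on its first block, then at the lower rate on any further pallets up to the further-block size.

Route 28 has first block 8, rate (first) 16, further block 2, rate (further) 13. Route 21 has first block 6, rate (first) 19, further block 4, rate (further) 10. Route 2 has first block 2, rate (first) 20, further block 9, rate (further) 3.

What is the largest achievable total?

328

Treat each block as its own option and order by rate: Route 2/T1 20 > Route 21/T1 19 > Route 28/T1 16 > Route 28/T2 13 > Route 21/T2 10 > Route 2/T2 3.
Fill Route 2 T1 block (2 at 20) ; 18 left.
Route 21 T1 at 19: fill all 6 ; 12 left.
Fill Route 28 T1 block (8 at 16) ; 4 left.
Route 28/T2 (13): +2 ; 2 left.
Route 21/T2: +2 of 4 at 10; pool empty.
Total = 20×2 + 19×6 + 16×8 + 13×2 + 10×2 = 328.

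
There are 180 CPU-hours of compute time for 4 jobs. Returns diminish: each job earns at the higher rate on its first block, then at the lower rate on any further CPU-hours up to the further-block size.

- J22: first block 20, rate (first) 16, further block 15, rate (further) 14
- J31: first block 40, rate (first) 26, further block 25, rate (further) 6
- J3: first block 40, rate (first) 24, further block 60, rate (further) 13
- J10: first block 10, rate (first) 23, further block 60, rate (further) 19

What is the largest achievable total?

3830

Order all 8 blocks by rate: J31/T1 26 > J3/T1 24 > J10/T1 23 > J10/T2 19 > J22/T1 16 > J22/T2 14 > J3/T2 13 > J31/T2 6.
Fill J31 T1 block (40 at 26) ; 140 left.
Fill J3 T1 block (40 at 24) ; 100 left.
J10/T1 (23): +10 ; 90 left.
J10 T2 at 19: fill all 60 ; 30 left.
J22/T1 (16): +20 ; 10 left.
J22 T2 at 14: only 10 left, fill 10.
Total = 26×40 + 24×40 + 23×10 + 19×60 + 16×20 + 14×10 = 3830.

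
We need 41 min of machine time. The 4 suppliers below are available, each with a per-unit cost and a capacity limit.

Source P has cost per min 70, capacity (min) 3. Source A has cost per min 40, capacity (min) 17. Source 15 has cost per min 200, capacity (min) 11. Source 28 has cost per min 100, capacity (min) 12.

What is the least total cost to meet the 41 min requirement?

Cheapest first:
Take 17 from Source A at 40 — need 24 more.
Take 3 from Source P at 70 — need 21 more.
Source 28 (100): use full 12 — 9 min to go.
Take 9 from Source 15 at 200 to finish.
Cost = 17×40 + 3×70 + 12×100 + 9×200 = 3890.

3890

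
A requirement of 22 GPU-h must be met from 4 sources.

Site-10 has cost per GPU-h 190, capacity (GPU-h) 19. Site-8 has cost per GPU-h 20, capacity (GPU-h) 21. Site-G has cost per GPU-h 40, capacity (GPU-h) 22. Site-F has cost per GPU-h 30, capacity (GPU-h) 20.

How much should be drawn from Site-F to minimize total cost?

1

Use sources in increasing cost order.
Take 21 from Site-8 at 20 — need 1 more.
Take 1 from Site-F at 30 to finish.
Site-G, Site-10: unused.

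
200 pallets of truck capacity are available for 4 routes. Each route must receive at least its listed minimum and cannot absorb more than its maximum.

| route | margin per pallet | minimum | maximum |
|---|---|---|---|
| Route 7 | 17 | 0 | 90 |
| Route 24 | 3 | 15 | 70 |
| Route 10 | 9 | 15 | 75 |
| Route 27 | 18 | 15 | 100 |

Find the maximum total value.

Meeting every minimum uses 0+15+15+15 = 45 pallets, leaving 155.
Order the routes by margin per pallet: Route 27 18 > Route 7 17 > Route 10 9 > Route 24 3.
Give Route 27 85 more to hit its cap of 100 ; 70 left.
Only 70 left; Route 7 takes them to reach 70.
Total = 17×70 + 3×15 + 9×15 + 18×100 = 3170.

3170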